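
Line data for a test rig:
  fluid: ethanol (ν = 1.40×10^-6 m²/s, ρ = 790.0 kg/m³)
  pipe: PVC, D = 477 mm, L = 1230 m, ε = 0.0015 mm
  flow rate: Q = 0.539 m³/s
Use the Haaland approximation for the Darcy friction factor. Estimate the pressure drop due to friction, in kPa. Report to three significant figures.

V = 4Q/(πD²) = 4·0.539/(π·0.477²) = 3.016 m/s
Re = VD/ν = 3.016·0.477/1.40×10^-6 = 1.03×10^6 → turbulent
ε/D = 0.0015/477 = 3.14×10^-6
Haaland: f = 0.01159
h_f = f(L/D)V²/(2g) = 0.01159·(1230/0.477)·3.016²/(2·9.81) = 13.85 m
Δp = ρg·h_f = 790.0·9.81·13.85 = 107.4 kPa

Δp ≈ 107 kPa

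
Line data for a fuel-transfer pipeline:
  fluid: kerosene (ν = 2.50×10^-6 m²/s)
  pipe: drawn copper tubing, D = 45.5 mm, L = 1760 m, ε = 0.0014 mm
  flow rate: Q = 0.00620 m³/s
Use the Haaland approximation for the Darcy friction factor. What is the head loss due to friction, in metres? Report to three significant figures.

V = 4Q/(πD²) = 4·0.00620/(π·0.0455²) = 3.813 m/s
Re = VD/ν = 3.813·0.0455/2.50×10^-6 = 6.94×10^4 → turbulent
ε/D = 0.0014/45.5 = 3.08×10^-5
Haaland: f = 0.01936
h_f = f(L/D)V²/(2g) = 0.01936·(1760/0.0455)·3.813²/(2·9.81) = 555.0 m

h_f ≈ 555 m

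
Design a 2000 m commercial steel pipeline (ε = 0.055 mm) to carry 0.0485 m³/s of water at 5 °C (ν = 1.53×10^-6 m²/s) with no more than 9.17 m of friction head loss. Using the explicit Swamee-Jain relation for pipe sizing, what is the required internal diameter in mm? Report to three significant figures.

D ≈ 240 mm

Swamee-Jain (Type III): D = 0.66·[ε^1.25·(LQ²/(gh_f))^4.75 + ν·Q^9.4·(L/(gh_f))^5.2]^0.04
LQ²/(gh_f) = 0.05230; L/(gh_f) = 22.23
Term 1 = ε^1.25·(…)^4.75 = 3.87×10^-12; Term 2 = ν·Q^9.4·(…)^5.2 = 6.84×10^-12
D = 0.66·(3.87×10^-12 + 6.84×10^-12)^0.04 = 0.2403 m = 240 mm
Check: V = 1.07 m/s, Re = 1.68×10^5, f = 0.01773, h_f = 8.60 m ≈ 9.17 m ✓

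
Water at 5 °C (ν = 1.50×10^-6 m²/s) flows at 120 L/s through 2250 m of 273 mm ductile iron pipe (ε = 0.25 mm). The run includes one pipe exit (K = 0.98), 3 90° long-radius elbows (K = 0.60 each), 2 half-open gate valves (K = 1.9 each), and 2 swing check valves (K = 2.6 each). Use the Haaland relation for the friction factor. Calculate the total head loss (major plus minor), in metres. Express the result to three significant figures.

V = 4Q/(πD²) = 2.050 m/s; V²/2g = 0.2142 m
Re = 3.73×10^5, ε/D = 9.16×10^-4 → f = 0.01999 (Haaland)
Major: h_f = f(L/D)·V²/2g = 0.01999·8242·0.2142 = 35.30 m
Minor: ΣK = 11.8; h_m = ΣK·V²/2g = 2.523 m
Total H_L = 35.30 + 2.523 = 37.82 m

H_L ≈ 37.8 m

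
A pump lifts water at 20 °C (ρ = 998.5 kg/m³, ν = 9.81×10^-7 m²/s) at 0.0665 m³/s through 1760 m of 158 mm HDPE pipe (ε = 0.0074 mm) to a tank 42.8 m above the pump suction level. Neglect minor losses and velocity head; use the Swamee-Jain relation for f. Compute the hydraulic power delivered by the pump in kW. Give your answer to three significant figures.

P_hyd ≈ 85.8 kW

V = 4Q/(πD²) = 3.392 m/s; Re = 5.46×10^5; ε/D = 4.68×10^-5; f = 0.01362
h_f = f(L/D)V²/2g = 88.98 m
Total head H = z + h_f = 42.8 + 88.98 = 131.8 m
P_hyd = ρgQH = 998.5·9.81·0.0665·131.8 = 85.84 kW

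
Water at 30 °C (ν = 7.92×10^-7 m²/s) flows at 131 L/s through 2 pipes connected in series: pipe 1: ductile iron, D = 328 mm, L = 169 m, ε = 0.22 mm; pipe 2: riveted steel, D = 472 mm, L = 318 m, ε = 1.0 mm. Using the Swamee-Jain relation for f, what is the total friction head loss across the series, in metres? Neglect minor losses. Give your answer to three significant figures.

Pipe 1: V = 1.550 m/s, Re = 6.42×10^5, ε/D = 6.71×10^-4, f = 0.01859, h_1 = f(L/D)V²/2g = 1.174 m
Pipe 2: V = 0.7487 m/s, Re = 4.46×10^5, ε/D = 0.00212, f = 0.02430, h_2 = f(L/D)V²/2g = 0.4677 m
Series → Q common, losses add: H = Σh = 1.641 m

H ≈ 1.64 m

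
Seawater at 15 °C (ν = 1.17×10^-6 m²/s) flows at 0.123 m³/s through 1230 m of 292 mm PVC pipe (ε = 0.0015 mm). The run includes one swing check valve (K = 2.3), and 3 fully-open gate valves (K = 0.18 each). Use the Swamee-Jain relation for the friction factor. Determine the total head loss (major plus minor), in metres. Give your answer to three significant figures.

H_L ≈ 10.2 m

V = 4Q/(πD²) = 1.837 m/s; V²/2g = 0.1719 m
Re = 4.58×10^5, ε/D = 5.14×10^-6 → f = 0.01338 (Swamee-Jain)
Major: h_f = f(L/D)·V²/2g = 0.01338·4212·0.1719 = 9.688 m
Minor: ΣK = 2.84; h_m = ΣK·V²/2g = 0.4883 m
Total H_L = 9.688 + 0.4883 = 10.18 m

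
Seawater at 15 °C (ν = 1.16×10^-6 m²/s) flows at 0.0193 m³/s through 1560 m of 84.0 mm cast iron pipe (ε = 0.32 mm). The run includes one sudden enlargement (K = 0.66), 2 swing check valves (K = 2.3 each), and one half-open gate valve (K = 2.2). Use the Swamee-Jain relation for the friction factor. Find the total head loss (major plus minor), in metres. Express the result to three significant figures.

V = 4Q/(πD²) = 3.483 m/s; V²/2g = 0.6182 m
Re = 2.52×10^5, ε/D = 0.00381 → f = 0.02863 (Swamee-Jain)
Major: h_f = f(L/D)·V²/2g = 0.02863·18571·0.6182 = 328.6 m
Minor: ΣK = 7.46; h_m = ΣK·V²/2g = 4.612 m
Total H_L = 328.6 + 4.612 = 333.2 m

H_L ≈ 333 m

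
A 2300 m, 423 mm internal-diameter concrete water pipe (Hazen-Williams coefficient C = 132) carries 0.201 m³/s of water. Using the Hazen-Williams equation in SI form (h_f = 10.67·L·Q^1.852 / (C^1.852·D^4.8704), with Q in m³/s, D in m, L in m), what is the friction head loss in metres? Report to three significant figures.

h_f ≈ 9.82 m

h_f = 10.67·2300·0.201^1.852 / (132^1.852·0.423^4.8704) = 9.817 m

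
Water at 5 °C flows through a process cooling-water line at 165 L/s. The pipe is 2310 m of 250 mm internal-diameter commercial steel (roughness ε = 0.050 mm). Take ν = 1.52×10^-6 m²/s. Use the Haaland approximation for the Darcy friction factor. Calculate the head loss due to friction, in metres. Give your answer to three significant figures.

h_f ≈ 80.7 m

V = 4Q/(πD²) = 4·0.165/(π·0.250²) = 3.361 m/s
Re = VD/ν = 3.361·0.250/1.52×10^-6 = 5.53×10^5 → turbulent
ε/D = 0.050/250 = 2.00×10^-4
Haaland: f = 0.01517
h_f = f(L/D)V²/(2g) = 0.01517·(2310/0.250)·3.361²/(2·9.81) = 80.70 m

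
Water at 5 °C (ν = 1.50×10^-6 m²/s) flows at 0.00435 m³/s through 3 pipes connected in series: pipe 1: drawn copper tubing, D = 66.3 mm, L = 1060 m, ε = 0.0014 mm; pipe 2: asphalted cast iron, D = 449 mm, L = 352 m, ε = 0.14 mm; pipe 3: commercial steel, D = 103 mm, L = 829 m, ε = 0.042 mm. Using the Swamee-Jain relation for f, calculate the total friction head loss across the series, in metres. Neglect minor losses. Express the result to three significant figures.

H ≈ 29.0 m

Pipe 1: V = 1.260 m/s, Re = 5.57×10^4, ε/D = 2.11×10^-5, f = 0.02036, h_1 = f(L/D)V²/2g = 26.34 m
Pipe 2: V = 0.02747 m/s, Re = 8220, ε/D = 3.12×10^-4, f = 0.03321, h_2 = f(L/D)V²/2g = 0.001001 m
Pipe 3: V = 0.5221 m/s, Re = 3.58×10^4, ε/D = 4.08×10^-4, f = 0.02372, h_3 = f(L/D)V²/2g = 2.652 m
Series → Q common, losses add: H = Σh = 28.99 m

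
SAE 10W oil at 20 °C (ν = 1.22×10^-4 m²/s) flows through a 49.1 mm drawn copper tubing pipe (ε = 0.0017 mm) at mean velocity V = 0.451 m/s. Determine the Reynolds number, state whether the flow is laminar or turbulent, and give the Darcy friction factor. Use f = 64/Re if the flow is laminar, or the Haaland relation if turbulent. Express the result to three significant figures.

Re = VD/ν = 0.4510·0.0491/1.22×10^-4 = 182
Re < 2300 → laminar → f = 64/Re = 0.3526

Re ≈ 182; laminar; f = 64/Re ≈ 0.353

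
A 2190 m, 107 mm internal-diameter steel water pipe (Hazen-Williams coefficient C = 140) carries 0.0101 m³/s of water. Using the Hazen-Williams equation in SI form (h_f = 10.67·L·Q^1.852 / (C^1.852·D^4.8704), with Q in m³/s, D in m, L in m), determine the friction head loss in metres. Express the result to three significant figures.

h_f = 10.67·2190·0.0101^1.852 / (140^1.852·0.107^4.8704) = 26.62 m

h_f ≈ 26.6 m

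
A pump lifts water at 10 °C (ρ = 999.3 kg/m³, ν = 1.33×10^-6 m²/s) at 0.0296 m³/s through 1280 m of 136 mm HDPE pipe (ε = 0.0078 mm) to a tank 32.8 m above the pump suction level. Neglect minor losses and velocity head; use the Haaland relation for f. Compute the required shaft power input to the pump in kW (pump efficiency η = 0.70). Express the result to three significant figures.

V = 4Q/(πD²) = 2.038 m/s; Re = 2.08×10^5; ε/D = 5.74×10^-5; f = 0.01577
h_f = f(L/D)V²/2g = 31.41 m
Total head H = z + h_f = 32.8 + 31.41 = 64.21 m
P_hyd = ρgQH = 999.3·9.81·0.0296·64.21 = 18.63 kW
P_shaft = P_hyd/η = 18.63/0.70 = 26.62 kW

P_shaft ≈ 26.6 kW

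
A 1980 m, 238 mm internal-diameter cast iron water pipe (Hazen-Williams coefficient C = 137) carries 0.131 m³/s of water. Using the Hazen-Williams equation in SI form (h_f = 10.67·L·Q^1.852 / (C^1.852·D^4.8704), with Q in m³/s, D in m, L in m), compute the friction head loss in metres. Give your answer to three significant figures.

h_f = 10.67·1980·0.131^1.852 / (137^1.852·0.238^4.8704) = 58.77 m

h_f ≈ 58.8 m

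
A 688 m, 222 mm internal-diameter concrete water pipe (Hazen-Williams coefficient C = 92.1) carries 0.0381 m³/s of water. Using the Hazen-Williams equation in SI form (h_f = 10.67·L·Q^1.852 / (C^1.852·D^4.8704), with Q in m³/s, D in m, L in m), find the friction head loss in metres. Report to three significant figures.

h_f ≈ 6.07 m

h_f = 10.67·688·0.0381^1.852 / (92.1^1.852·0.222^4.8704) = 6.072 m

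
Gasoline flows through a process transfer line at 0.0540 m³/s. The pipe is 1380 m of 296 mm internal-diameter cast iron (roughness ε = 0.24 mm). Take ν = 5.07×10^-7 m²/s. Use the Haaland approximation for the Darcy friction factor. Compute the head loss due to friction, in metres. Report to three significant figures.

V = 4Q/(πD²) = 4·0.0540/(π·0.296²) = 0.7847 m/s
Re = VD/ν = 0.7847·0.296/5.07×10^-7 = 4.58×10^5 → turbulent
ε/D = 0.24/296 = 8.11×10^-4
Haaland: f = 0.01936
h_f = f(L/D)V²/(2g) = 0.01936·(1380/0.296)·0.7847²/(2·9.81) = 2.834 m

h_f ≈ 2.83 m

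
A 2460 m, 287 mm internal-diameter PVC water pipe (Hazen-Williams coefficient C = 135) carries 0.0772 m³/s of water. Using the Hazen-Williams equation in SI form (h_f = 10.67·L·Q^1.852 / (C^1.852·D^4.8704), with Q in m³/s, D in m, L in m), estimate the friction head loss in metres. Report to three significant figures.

h_f = 10.67·2460·0.0772^1.852 / (135^1.852·0.287^4.8704) = 11.32 m

h_f ≈ 11.3 m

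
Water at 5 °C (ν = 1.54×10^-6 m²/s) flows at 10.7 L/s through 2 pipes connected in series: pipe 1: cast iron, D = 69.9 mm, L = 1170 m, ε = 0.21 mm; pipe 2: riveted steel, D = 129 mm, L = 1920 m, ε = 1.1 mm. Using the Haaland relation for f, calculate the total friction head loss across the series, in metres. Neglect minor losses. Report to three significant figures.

Pipe 1: V = 2.788 m/s, Re = 1.27×10^5, ε/D = 0.00300, f = 0.02716, h_1 = f(L/D)V²/2g = 180.2 m
Pipe 2: V = 0.8187 m/s, Re = 6.86×10^4, ε/D = 0.00853, f = 0.03690, h_2 = f(L/D)V²/2g = 18.76 m
Series → Q common, losses add: H = Σh = 198.9 m

H ≈ 199 m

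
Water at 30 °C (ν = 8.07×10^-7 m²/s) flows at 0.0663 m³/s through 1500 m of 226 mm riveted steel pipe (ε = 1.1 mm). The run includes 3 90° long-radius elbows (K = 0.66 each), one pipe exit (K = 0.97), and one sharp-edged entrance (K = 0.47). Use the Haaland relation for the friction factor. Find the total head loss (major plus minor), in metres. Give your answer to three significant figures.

V = 4Q/(πD²) = 1.653 m/s; V²/2g = 0.1392 m
Re = 4.63×10^5, ε/D = 0.00487 → f = 0.03037 (Haaland)
Major: h_f = f(L/D)·V²/2g = 0.03037·6637·0.1392 = 28.07 m
Minor: ΣK = 3.42; h_m = ΣK·V²/2g = 0.4761 m
Total H_L = 28.07 + 0.4761 = 28.54 m

H_L ≈ 28.5 m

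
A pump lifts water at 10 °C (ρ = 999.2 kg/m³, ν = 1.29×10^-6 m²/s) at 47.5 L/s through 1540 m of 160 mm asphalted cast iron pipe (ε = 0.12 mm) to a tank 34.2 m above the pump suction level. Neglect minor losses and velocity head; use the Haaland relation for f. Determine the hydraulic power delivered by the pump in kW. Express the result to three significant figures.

P_hyd ≈ 40.7 kW

V = 4Q/(πD²) = 2.362 m/s; Re = 2.93×10^5; ε/D = 7.50×10^-4; f = 0.01942
h_f = f(L/D)V²/2g = 53.17 m
Total head H = z + h_f = 34.2 + 53.17 = 87.37 m
P_hyd = ρgQH = 999.2·9.81·0.0475·87.37 = 40.68 kW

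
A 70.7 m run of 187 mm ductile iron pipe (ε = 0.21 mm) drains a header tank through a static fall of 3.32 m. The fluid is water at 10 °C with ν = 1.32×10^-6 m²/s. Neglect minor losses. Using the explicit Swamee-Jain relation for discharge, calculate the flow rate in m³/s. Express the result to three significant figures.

Swamee-Jain (Type II): Q = -0.965·√(gD⁵h_f/L)·ln[ε/(3.7D) + √(3.17ν²L/(gD³h_f))]
√(gD⁵h_f/L) = √(9.81·0.187⁵·3.32/70.7) = 0.01026
ε/(3.7D) = 3.04×10^-4; √(3.17ν²L/(gD³h_f)) = 4.28×10^-5
Q = -0.965·0.01026·ln(3.463×10^-4) = 0.07892 m³/s
Check: V = 2.87 m/s, Re = 4.07×10^5, f = 0.02100, h_f = 3.34 m ≈ 3.32 m ✓

Q ≈ 0.0789 m³/s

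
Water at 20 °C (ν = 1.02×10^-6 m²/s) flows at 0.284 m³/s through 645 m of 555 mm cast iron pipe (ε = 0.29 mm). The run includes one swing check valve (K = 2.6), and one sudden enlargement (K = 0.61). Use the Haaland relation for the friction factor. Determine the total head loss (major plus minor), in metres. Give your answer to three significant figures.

V = 4Q/(πD²) = 1.174 m/s; V²/2g = 0.07024 m
Re = 6.39×10^5, ε/D = 5.23×10^-4 → f = 0.01755 (Haaland)
Major: h_f = f(L/D)·V²/2g = 0.01755·1162·0.07024 = 1.433 m
Minor: ΣK = 3.21; h_m = ΣK·V²/2g = 0.2255 m
Total H_L = 1.433 + 0.2255 = 1.658 m

H_L ≈ 1.66 m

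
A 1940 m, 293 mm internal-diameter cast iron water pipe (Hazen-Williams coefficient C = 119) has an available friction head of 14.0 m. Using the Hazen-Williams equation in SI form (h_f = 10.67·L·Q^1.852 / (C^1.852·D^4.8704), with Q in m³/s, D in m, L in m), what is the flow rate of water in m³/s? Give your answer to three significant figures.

Rearranging: Q = [h_f·C^1.852·D^4.8704 / (10.67·L)]^(1/1.852)
Q = [14.0·119^1.852·0.293^4.8704 / (10.67·1940)]^0.540 = 0.09161 m³/s

Q ≈ 0.0916 m³/s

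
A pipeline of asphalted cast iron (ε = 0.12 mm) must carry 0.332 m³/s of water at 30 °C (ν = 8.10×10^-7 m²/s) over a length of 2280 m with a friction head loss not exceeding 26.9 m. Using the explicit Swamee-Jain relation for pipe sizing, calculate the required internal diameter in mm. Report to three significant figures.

Swamee-Jain (Type III): D = 0.66·[ε^1.25·(LQ²/(gh_f))^4.75 + ν·Q^9.4·(L/(gh_f))^5.2]^0.04
LQ²/(gh_f) = 0.9523; L/(gh_f) = 8.640
Term 1 = ε^1.25·(…)^4.75 = 9.96×10^-6; Term 2 = ν·Q^9.4·(…)^5.2 = 1.89×10^-6
D = 0.66·(9.96×10^-6 + 1.89×10^-6)^0.04 = 0.4193 m = 419 mm
Check: V = 2.40 m/s, Re = 1.24×10^6, f = 0.01549, h_f = 24.8 m ≈ 26.9 m ✓

D ≈ 419 mm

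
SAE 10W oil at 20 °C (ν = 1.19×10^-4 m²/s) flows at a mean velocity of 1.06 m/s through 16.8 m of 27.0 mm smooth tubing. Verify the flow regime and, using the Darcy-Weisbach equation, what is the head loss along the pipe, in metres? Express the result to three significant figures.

h_f ≈ 9.48 m

Re = VD/ν = 1.06·0.02700/1.19×10^-4 = 241 → laminar (Re < 2300)
f = 64/Re = 0.2661
h_f = f(L/D)V²/(2g) = 0.2661·(16.8/0.02700)·1.06²/(2·9.81) = 9.482 m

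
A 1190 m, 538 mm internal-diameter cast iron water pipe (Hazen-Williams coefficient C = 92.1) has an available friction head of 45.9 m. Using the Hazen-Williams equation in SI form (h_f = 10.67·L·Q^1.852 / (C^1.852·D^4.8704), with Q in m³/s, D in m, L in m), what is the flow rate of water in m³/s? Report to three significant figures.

Rearranging: Q = [h_f·C^1.852·D^4.8704 / (10.67·L)]^(1/1.852)
Q = [45.9·92.1^1.852·0.538^4.8704 / (10.67·1190)]^0.540 = 0.8665 m³/s

Q ≈ 0.866 m³/s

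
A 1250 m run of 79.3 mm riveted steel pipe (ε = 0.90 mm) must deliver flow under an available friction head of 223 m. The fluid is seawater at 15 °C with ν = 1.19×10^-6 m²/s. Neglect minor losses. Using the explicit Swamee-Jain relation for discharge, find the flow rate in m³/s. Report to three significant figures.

Swamee-Jain (Type II): Q = -0.965·√(gD⁵h_f/L)·ln[ε/(3.7D) + √(3.17ν²L/(gD³h_f))]
√(gD⁵h_f/L) = √(9.81·0.0793⁵·223/1250) = 0.002343
ε/(3.7D) = 0.00307; √(3.17ν²L/(gD³h_f)) = 7.17×10^-5
Q = -0.965·0.002343·ln(0.003139) = 0.01303 m³/s
Check: V = 2.64 m/s, Re = 1.76×10^5, f = 0.04006, h_f = 224 m ≈ 223 m ✓

Q ≈ 0.0130 m³/s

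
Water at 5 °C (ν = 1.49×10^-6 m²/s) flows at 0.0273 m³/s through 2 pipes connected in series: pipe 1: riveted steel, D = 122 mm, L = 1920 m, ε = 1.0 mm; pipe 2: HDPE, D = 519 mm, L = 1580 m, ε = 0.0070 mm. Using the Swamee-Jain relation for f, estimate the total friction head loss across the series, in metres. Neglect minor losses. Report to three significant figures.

H ≈ 158 m

Pipe 1: V = 2.335 m/s, Re = 1.91×10^5, ε/D = 0.00820, f = 0.03600, h_1 = f(L/D)V²/2g = 157.5 m
Pipe 2: V = 0.1290 m/s, Re = 4.49×10^4, ε/D = 1.35×10^-5, f = 0.02132, h_2 = f(L/D)V²/2g = 0.05509 m
Series → Q common, losses add: H = Σh = 157.6 m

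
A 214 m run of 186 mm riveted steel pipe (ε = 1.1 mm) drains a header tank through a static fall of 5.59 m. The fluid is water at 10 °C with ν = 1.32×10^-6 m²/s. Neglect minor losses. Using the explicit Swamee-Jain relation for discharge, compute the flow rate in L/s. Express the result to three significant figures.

Swamee-Jain (Type II): Q = -0.965·√(gD⁵h_f/L)·ln[ε/(3.7D) + √(3.17ν²L/(gD³h_f))]
√(gD⁵h_f/L) = √(9.81·0.186⁵·5.59/214) = 0.007553
ε/(3.7D) = 0.00160; √(3.17ν²L/(gD³h_f)) = 5.79×10^-5
Q = -0.965·0.007553·ln(0.001656) = 0.04667 m³/s
Check: V = 1.72 m/s, Re = 2.42×10^5, f = 0.03247, h_f = 5.62 m ≈ 5.59 m ✓

Q ≈ 46.7 L/s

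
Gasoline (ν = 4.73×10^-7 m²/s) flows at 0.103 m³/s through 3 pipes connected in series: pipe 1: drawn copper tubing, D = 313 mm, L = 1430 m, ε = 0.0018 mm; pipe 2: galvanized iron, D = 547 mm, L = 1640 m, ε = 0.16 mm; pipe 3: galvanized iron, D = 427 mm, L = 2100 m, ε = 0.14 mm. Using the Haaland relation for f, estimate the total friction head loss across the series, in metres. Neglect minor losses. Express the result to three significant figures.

H ≈ 7.54 m

Pipe 1: V = 1.339 m/s, Re = 8.86×10^5, ε/D = 5.75×10^-6, f = 0.01192, h_1 = f(L/D)V²/2g = 4.973 m
Pipe 2: V = 0.4383 m/s, Re = 5.07×10^5, ε/D = 2.93×10^-4, f = 0.01608, h_2 = f(L/D)V²/2g = 0.4721 m
Pipe 3: V = 0.7193 m/s, Re = 6.49×10^5, ε/D = 3.28×10^-4, f = 0.01614, h_3 = f(L/D)V²/2g = 2.093 m
Series → Q common, losses add: H = Σh = 7.538 m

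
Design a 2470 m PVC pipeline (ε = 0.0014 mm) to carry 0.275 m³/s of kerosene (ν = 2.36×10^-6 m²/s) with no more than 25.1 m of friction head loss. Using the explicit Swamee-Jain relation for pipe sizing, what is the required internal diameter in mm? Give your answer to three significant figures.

D ≈ 391 mm

Swamee-Jain (Type III): D = 0.66·[ε^1.25·(LQ²/(gh_f))^4.75 + ν·Q^9.4·(L/(gh_f))^5.2]^0.04
LQ²/(gh_f) = 0.7586; L/(gh_f) = 10.03
Term 1 = ε^1.25·(…)^4.75 = 1.30×10^-8; Term 2 = ν·Q^9.4·(…)^5.2 = 2.04×10^-6
D = 0.66·(1.30×10^-8 + 2.04×10^-6)^0.04 = 0.3909 m = 391 mm
Check: V = 2.29 m/s, Re = 3.80×10^5, f = 0.01381, h_f = 23.4 m ≈ 25.1 m ✓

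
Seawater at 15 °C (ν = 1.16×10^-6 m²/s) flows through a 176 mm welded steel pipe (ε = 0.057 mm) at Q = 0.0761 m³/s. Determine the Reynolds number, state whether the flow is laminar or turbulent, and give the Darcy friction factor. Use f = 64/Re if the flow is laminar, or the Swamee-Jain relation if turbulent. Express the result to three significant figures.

Re ≈ 4.75×10^5; turbulent; f ≈ 0.0166

V = 4Q/(πD²) = 3.128 m/s
Re = VD/ν = 3.128·0.176/1.16×10^-6 = 4.75×10^5
Re > 4000 → turbulent; ε/D = 3.24×10^-4
Swamee-Jain: f = 0.01662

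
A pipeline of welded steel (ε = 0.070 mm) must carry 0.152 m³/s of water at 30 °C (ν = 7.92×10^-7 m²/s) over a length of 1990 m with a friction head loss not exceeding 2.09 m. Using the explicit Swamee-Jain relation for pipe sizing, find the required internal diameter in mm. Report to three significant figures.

Swamee-Jain (Type III): D = 0.66·[ε^1.25·(LQ²/(gh_f))^4.75 + ν·Q^9.4·(L/(gh_f))^5.2]^0.04
LQ²/(gh_f) = 2.242; L/(gh_f) = 97.06
Term 1 = ε^1.25·(…)^4.75 = 2.97×10^-4; Term 2 = ν·Q^9.4·(…)^5.2 = 3.47×10^-4
D = 0.66·(2.97×10^-4 + 3.47×10^-4)^0.04 = 0.4919 m = 492 mm
Check: V = 0.800 m/s, Re = 4.97×10^5, f = 0.01495, h_f = 1.97 m ≈ 2.09 m ✓

D ≈ 492 mm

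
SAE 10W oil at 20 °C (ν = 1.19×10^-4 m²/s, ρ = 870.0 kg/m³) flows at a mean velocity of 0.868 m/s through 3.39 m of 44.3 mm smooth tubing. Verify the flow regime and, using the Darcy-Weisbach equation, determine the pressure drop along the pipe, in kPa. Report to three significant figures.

Re = VD/ν = 0.868·0.04430/1.19×10^-4 = 323 → laminar (Re < 2300)
f = 64/Re = 0.1981
h_f = f(L/D)V²/(2g) = 0.1981·(3.39/0.04430)·0.868²/(2·9.81) = 0.5820 m
Δp = ρg·h_f = 870.0·9.81·0.5820 = 4.967 kPa

Δp ≈ 4.97 kPa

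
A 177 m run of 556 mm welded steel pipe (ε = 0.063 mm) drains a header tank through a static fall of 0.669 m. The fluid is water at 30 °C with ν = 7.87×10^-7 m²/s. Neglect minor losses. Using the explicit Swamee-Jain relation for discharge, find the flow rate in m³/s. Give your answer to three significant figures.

Swamee-Jain (Type II): Q = -0.965·√(gD⁵h_f/L)·ln[ε/(3.7D) + √(3.17ν²L/(gD³h_f))]
√(gD⁵h_f/L) = √(9.81·0.556⁵·0.669/177) = 0.04439
ε/(3.7D) = 3.06×10^-5; √(3.17ν²L/(gD³h_f)) = 1.76×10^-5
Q = -0.965·0.04439·ln(4.818×10^-5) = 0.4258 m³/s
Check: V = 1.75 m/s, Re = 1.24×10^6, f = 0.01349, h_f = 0.673 m ≈ 0.669 m ✓

Q ≈ 0.426 m³/s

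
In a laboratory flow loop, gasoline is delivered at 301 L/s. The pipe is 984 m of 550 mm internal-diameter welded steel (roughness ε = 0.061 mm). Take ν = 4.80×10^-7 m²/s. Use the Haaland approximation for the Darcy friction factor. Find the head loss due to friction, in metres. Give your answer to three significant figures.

h_f ≈ 1.92 m

V = 4Q/(πD²) = 4·0.301/(π·0.550²) = 1.267 m/s
Re = VD/ν = 1.267·0.550/4.80×10^-7 = 1.45×10^6 → turbulent
ε/D = 0.061/550 = 1.11×10^-4
Haaland: f = 0.01315
h_f = f(L/D)V²/(2g) = 0.01315·(984/0.550)·1.267²/(2·9.81) = 1.924 m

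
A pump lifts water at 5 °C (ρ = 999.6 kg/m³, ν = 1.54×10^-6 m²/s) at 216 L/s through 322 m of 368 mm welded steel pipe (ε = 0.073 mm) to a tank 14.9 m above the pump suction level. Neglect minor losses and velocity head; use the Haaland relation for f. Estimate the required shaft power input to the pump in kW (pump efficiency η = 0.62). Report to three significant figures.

P_shaft ≈ 60.5 kW

V = 4Q/(πD²) = 2.031 m/s; Re = 4.85×10^5; ε/D = 1.98×10^-4; f = 0.01531
h_f = f(L/D)V²/2g = 2.816 m
Total head H = z + h_f = 14.9 + 2.816 = 17.72 m
P_hyd = ρgQH = 999.6·9.81·0.216·17.72 = 37.53 kW
P_shaft = P_hyd/η = 37.53/0.62 = 60.52 kW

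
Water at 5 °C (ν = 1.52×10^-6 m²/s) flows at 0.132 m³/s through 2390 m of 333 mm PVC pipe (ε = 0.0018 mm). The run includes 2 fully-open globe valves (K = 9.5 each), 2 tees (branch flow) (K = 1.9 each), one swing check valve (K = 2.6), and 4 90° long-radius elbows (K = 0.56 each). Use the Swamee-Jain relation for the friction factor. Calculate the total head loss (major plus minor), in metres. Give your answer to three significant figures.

H_L ≈ 15.1 m

V = 4Q/(πD²) = 1.516 m/s; V²/2g = 0.1171 m
Re = 3.32×10^5, ε/D = 5.41×10^-6 → f = 0.01417 (Swamee-Jain)
Major: h_f = f(L/D)·V²/2g = 0.01417·7177·0.1171 = 11.91 m
Minor: ΣK = 27.6; h_m = ΣK·V²/2g = 3.236 m
Total H_L = 11.91 + 3.236 = 15.15 m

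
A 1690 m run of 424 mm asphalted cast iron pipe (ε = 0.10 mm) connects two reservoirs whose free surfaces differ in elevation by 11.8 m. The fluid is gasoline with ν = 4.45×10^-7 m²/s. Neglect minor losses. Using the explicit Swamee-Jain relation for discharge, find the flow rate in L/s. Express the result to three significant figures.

Q ≈ 281 L/s

Swamee-Jain (Type II): Q = -0.965·√(gD⁵h_f/L)·ln[ε/(3.7D) + √(3.17ν²L/(gD³h_f))]
√(gD⁵h_f/L) = √(9.81·0.424⁵·11.8/1690) = 0.03064
ε/(3.7D) = 6.37×10^-5; √(3.17ν²L/(gD³h_f)) = 1.10×10^-5
Q = -0.965·0.03064·ln(7.471×10^-5) = 0.2809 m³/s
Check: V = 1.99 m/s, Re = 1.90×10^6, f = 0.01476, h_f = 11.9 m ≈ 11.8 m ✓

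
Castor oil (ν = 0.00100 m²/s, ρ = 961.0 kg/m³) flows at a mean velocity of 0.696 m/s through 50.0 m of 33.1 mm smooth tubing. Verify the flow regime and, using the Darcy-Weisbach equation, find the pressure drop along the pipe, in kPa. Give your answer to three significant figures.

Δp ≈ 977 kPa

Re = VD/ν = 0.696·0.03310/0.00100 = 23.0 → laminar (Re < 2300)
f = 64/Re = 2.778
h_f = f(L/D)V²/(2g) = 2.778·(50.0/0.03310)·0.696²/(2·9.81) = 103.6 m
Δp = ρg·h_f = 961.0·9.81·103.6 = 976.8 kPa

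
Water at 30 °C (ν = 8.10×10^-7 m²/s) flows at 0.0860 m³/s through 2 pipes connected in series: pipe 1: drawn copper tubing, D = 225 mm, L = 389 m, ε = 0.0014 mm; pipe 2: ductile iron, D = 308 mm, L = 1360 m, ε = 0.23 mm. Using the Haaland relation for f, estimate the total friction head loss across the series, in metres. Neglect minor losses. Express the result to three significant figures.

Pipe 1: V = 2.163 m/s, Re = 6.01×10^5, ε/D = 6.22×10^-6, f = 0.01272, h_1 = f(L/D)V²/2g = 5.245 m
Pipe 2: V = 1.154 m/s, Re = 4.39×10^5, ε/D = 7.47×10^-4, f = 0.01907, h_2 = f(L/D)V²/2g = 5.719 m
Series → Q common, losses add: H = Σh = 10.96 m

H ≈ 11.0 m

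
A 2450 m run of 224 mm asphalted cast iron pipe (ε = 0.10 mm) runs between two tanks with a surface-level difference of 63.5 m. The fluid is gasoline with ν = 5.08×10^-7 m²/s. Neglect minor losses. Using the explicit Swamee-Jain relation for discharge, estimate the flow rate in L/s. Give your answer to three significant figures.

Q ≈ 103 L/s

Swamee-Jain (Type II): Q = -0.965·√(gD⁵h_f/L)·ln[ε/(3.7D) + √(3.17ν²L/(gD³h_f))]
√(gD⁵h_f/L) = √(9.81·0.224⁵·63.5/2450) = 0.01197
ε/(3.7D) = 1.21×10^-4; √(3.17ν²L/(gD³h_f)) = 1.69×10^-5
Q = -0.965·0.01197·ln(1.376×10^-4) = 0.1027 m³/s
Check: V = 2.61 m/s, Re = 1.15×10^6, f = 0.01685, h_f = 63.9 m ≈ 63.5 m ✓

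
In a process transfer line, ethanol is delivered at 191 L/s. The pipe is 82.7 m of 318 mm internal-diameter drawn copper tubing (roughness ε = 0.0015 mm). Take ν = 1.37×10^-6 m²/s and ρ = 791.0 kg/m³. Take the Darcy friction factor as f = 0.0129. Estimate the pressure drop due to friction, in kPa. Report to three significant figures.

V = 4Q/(πD²) = 4·0.191/(π·0.318²) = 2.405 m/s
h_f = f(L/D)V²/(2g) = 0.01290·(82.7/0.318)·2.405²/(2·9.81) = 0.9889 m
Δp = ρg·h_f = 791.0·9.81·0.9889 = 7.673 kPa

Δp ≈ 7.67 kPa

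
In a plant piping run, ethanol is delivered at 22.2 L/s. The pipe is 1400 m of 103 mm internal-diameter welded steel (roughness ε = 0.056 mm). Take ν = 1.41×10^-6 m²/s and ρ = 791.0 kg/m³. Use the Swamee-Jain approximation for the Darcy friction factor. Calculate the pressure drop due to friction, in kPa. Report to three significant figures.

Δp ≈ 733 kPa

V = 4Q/(πD²) = 4·0.0222/(π·0.103²) = 2.664 m/s
Re = VD/ν = 2.664·0.103/1.41×10^-6 = 1.95×10^5 → turbulent
ε/D = 0.056/103 = 5.44×10^-4
Swamee-Jain: f = 0.01921
h_f = f(L/D)V²/(2g) = 0.01921·(1400/0.103)·2.664²/(2·9.81) = 94.45 m
Δp = ρg·h_f = 791.0·9.81·94.45 = 732.9 kPa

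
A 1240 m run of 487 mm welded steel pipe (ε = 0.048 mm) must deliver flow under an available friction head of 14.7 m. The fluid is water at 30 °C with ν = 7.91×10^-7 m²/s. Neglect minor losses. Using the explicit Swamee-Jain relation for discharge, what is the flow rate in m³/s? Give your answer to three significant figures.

Swamee-Jain (Type II): Q = -0.965·√(gD⁵h_f/L)·ln[ε/(3.7D) + √(3.17ν²L/(gD³h_f))]
√(gD⁵h_f/L) = √(9.81·0.487⁵·14.7/1240) = 0.05644
ε/(3.7D) = 2.66×10^-5; √(3.17ν²L/(gD³h_f)) = 1.22×10^-5
Q = -0.965·0.05644·ln(3.879×10^-5) = 0.5532 m³/s
Check: V = 2.97 m/s, Re = 1.83×10^6, f = 0.01292, h_f = 14.8 m ≈ 14.7 m ✓

Q ≈ 0.553 m³/s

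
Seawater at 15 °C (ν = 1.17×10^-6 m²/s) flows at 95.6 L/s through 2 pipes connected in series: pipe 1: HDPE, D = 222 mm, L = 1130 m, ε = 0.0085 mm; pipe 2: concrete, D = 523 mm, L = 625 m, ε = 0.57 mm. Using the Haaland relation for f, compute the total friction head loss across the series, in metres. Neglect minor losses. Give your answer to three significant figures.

Pipe 1: V = 2.470 m/s, Re = 4.69×10^5, ε/D = 3.83×10^-5, f = 0.01366, h_1 = f(L/D)V²/2g = 21.62 m
Pipe 2: V = 0.4450 m/s, Re = 1.99×10^5, ε/D = 0.00109, f = 0.02127, h_2 = f(L/D)V²/2g = 0.2566 m
Series → Q common, losses add: H = Σh = 21.88 m

H ≈ 21.9 m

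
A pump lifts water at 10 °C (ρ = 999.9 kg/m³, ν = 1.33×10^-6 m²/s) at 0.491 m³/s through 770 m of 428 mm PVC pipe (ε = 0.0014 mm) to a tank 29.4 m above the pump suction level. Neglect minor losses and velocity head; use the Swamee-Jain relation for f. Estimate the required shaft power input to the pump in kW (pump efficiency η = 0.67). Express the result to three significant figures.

P_shaft ≈ 300 kW

V = 4Q/(πD²) = 3.413 m/s; Re = 1.10×10^6; ε/D = 3.27×10^-6; f = 0.01151
h_f = f(L/D)V²/2g = 12.30 m
Total head H = z + h_f = 29.4 + 12.30 = 41.70 m
P_hyd = ρgQH = 999.9·9.81·0.491·41.70 = 200.8 kW
P_shaft = P_hyd/η = 200.8/0.67 = 299.7 kW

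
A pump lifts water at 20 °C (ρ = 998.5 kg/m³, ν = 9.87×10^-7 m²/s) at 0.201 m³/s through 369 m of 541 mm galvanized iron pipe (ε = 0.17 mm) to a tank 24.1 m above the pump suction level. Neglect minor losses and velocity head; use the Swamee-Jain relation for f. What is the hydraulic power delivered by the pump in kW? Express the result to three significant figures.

P_hyd ≈ 48.3 kW

V = 4Q/(πD²) = 0.8744 m/s; Re = 4.79×10^5; ε/D = 3.14×10^-4; f = 0.01653
h_f = f(L/D)V²/2g = 0.4394 m
Total head H = z + h_f = 24.1 + 0.4394 = 24.54 m
P_hyd = ρgQH = 998.5·9.81·0.201·24.54 = 48.31 kW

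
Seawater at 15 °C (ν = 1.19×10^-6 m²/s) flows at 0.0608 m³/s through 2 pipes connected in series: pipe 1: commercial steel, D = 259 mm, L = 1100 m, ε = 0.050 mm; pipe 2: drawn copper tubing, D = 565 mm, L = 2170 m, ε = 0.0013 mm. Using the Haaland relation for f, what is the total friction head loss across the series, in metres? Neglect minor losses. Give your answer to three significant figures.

Pipe 1: V = 1.154 m/s, Re = 2.51×10^5, ε/D = 1.93×10^-4, f = 0.01634, h_1 = f(L/D)V²/2g = 4.711 m
Pipe 2: V = 0.2425 m/s, Re = 1.15×10^5, ε/D = 2.30×10^-6, f = 0.01732, h_2 = f(L/D)V²/2g = 0.1994 m
Series → Q common, losses add: H = Σh = 4.911 m

H ≈ 4.91 m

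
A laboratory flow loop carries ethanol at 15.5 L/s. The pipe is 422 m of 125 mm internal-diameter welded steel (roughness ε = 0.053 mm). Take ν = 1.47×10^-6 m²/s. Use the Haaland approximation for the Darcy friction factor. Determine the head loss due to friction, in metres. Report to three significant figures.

V = 4Q/(πD²) = 4·0.0155/(π·0.125²) = 1.263 m/s
Re = VD/ν = 1.263·0.125/1.47×10^-6 = 1.07×10^5 → turbulent
ε/D = 0.053/125 = 4.24×10^-4
Haaland: f = 0.01956
h_f = f(L/D)V²/(2g) = 0.01956·(422/0.125)·1.263²/(2·9.81) = 5.368 m

h_f ≈ 5.37 m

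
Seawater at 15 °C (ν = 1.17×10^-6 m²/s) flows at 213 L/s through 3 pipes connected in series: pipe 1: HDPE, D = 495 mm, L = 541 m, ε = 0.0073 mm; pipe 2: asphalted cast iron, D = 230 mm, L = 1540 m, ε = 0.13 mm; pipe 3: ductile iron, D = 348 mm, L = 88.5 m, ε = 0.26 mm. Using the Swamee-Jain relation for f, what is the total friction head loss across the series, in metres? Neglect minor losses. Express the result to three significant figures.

H ≈ 161 m

Pipe 1: V = 1.107 m/s, Re = 4.68×10^5, ε/D = 1.47×10^-5, f = 0.01347, h_1 = f(L/D)V²/2g = 0.9193 m
Pipe 2: V = 5.127 m/s, Re = 1.01×10^6, ε/D = 5.65×10^-4, f = 0.01772, h_2 = f(L/D)V²/2g = 159.0 m
Pipe 3: V = 2.239 m/s, Re = 6.66×10^5, ε/D = 7.47×10^-4, f = 0.01898, h_3 = f(L/D)V²/2g = 1.234 m
Series → Q common, losses add: H = Σh = 161.1 m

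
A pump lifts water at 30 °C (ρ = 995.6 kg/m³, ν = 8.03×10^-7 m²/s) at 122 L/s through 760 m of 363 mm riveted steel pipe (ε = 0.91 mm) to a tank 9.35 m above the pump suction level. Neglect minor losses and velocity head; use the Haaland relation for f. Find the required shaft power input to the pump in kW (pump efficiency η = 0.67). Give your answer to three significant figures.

P_shaft ≈ 23.3 kW

V = 4Q/(πD²) = 1.179 m/s; Re = 5.33×10^5; ε/D = 0.00251; f = 0.02520
h_f = f(L/D)V²/2g = 3.737 m
Total head H = z + h_f = 9.35 + 3.737 = 13.09 m
P_hyd = ρgQH = 995.6·9.81·0.122·13.09 = 15.59 kW
P_shaft = P_hyd/η = 15.59/0.67 = 23.27 kW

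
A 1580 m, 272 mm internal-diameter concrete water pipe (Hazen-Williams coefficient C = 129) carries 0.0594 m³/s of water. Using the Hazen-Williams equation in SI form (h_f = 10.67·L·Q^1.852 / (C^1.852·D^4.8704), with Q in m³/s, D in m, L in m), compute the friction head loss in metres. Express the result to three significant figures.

h_f = 10.67·1580·0.0594^1.852 / (129^1.852·0.272^4.8704) = 6.323 m

h_f ≈ 6.32 m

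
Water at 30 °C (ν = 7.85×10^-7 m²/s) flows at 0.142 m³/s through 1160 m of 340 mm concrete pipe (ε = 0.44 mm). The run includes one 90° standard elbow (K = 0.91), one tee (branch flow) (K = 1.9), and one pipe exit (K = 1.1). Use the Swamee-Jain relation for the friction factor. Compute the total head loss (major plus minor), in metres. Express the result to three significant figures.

V = 4Q/(πD²) = 1.564 m/s; V²/2g = 0.1247 m
Re = 6.77×10^5, ε/D = 0.00129 → f = 0.02140 (Swamee-Jain)
Major: h_f = f(L/D)·V²/2g = 0.02140·3412·0.1247 = 9.104 m
Minor: ΣK = 3.91; h_m = ΣK·V²/2g = 0.4875 m
Total H_L = 9.104 + 0.4875 = 9.591 m

H_L ≈ 9.59 m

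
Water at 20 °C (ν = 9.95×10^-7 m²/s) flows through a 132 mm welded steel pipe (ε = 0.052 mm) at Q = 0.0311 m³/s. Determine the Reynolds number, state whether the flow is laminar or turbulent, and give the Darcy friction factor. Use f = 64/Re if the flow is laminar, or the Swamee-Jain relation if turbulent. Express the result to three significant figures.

V = 4Q/(πD²) = 2.273 m/s
Re = VD/ν = 2.273·0.132/9.95×10^-7 = 3.01×10^5
Re > 4000 → turbulent; ε/D = 3.94×10^-4
Swamee-Jain: f = 0.01768

Re ≈ 3.01×10^5; turbulent; f ≈ 0.0177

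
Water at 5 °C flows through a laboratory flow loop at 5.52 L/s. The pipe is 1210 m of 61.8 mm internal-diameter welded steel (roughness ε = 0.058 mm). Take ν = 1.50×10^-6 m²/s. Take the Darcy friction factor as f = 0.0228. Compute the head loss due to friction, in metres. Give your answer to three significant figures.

V = 4Q/(πD²) = 4·0.00552/(π·0.0618²) = 1.840 m/s
h_f = f(L/D)V²/(2g) = 0.02280·(1210/0.0618)·1.840²/(2·9.81) = 77.05 m

h_f ≈ 77.1 m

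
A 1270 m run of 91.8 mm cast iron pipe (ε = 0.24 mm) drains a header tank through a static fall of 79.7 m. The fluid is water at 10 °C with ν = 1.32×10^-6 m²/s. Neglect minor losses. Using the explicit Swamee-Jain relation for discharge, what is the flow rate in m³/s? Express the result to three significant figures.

Q ≈ 0.0138 m³/s

Swamee-Jain (Type II): Q = -0.965·√(gD⁵h_f/L)·ln[ε/(3.7D) + √(3.17ν²L/(gD³h_f))]
√(gD⁵h_f/L) = √(9.81·0.0918⁵·79.7/1270) = 0.002003
ε/(3.7D) = 7.07×10^-4; √(3.17ν²L/(gD³h_f)) = 1.08×10^-4
Q = -0.965·0.002003·ln(8.143×10^-4) = 0.01375 m³/s
Check: V = 2.08 m/s, Re = 1.44×10^5, f = 0.02640, h_f = 80.4 m ≈ 79.7 m ✓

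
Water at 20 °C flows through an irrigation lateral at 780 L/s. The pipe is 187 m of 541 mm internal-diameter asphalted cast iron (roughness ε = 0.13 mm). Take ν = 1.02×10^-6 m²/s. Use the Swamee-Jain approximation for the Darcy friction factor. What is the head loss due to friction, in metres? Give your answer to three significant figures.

h_f ≈ 3.01 m

V = 4Q/(πD²) = 4·0.780/(π·0.541²) = 3.393 m/s
Re = VD/ν = 3.393·0.541/1.02×10^-6 = 1.80×10^6 → turbulent
ε/D = 0.13/541 = 2.40×10^-4
Swamee-Jain: f = 0.01483
h_f = f(L/D)V²/(2g) = 0.01483·(187/0.541)·3.393²/(2·9.81) = 3.008 m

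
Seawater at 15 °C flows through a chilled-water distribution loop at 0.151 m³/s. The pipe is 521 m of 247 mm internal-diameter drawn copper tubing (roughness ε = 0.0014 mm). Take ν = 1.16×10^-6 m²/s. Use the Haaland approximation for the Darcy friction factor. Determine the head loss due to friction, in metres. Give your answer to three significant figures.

h_f ≈ 13.3 m

V = 4Q/(πD²) = 4·0.151/(π·0.247²) = 3.151 m/s
Re = VD/ν = 3.151·0.247/1.16×10^-6 = 6.71×10^5 → turbulent
ε/D = 0.0014/247 = 5.67×10^-6
Haaland: f = 0.01248
h_f = f(L/D)V²/(2g) = 0.01248·(521/0.247)·3.151²/(2·9.81) = 13.32 m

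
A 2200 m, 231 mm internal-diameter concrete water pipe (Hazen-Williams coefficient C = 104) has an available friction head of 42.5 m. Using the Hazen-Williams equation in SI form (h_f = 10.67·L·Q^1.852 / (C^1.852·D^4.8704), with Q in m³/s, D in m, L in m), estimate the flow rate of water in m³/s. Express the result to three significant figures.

Rearranging: Q = [h_f·C^1.852·D^4.8704 / (10.67·L)]^(1/1.852)
Q = [42.5·104^1.852·0.231^4.8704 / (10.67·2200)]^0.540 = 0.07291 m³/s

Q ≈ 0.0729 m³/s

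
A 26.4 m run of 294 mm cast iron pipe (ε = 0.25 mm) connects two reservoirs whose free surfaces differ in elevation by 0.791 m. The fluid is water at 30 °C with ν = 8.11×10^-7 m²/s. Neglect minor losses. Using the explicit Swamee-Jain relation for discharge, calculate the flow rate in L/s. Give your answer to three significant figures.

Swamee-Jain (Type II): Q = -0.965·√(gD⁵h_f/L)·ln[ε/(3.7D) + √(3.17ν²L/(gD³h_f))]
√(gD⁵h_f/L) = √(9.81·0.294⁵·0.791/26.4) = 0.02541
ε/(3.7D) = 2.30×10^-4; √(3.17ν²L/(gD³h_f)) = 1.67×10^-5
Q = -0.965·0.02541·ln(2.465×10^-4) = 0.2037 m³/s
Check: V = 3.00 m/s, Re = 1.09×10^6, f = 0.01929, h_f = 0.795 m ≈ 0.791 m ✓

Q ≈ 204 L/s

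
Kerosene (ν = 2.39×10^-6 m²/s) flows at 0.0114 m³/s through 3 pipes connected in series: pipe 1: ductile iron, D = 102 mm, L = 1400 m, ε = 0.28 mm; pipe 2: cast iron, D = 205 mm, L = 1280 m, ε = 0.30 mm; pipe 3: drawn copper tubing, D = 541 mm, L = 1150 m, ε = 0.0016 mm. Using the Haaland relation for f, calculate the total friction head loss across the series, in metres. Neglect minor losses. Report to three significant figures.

Pipe 1: V = 1.395 m/s, Re = 5.95×10^4, ε/D = 0.00275, f = 0.02758, h_1 = f(L/D)V²/2g = 37.56 m
Pipe 2: V = 0.3454 m/s, Re = 2.96×10^4, ε/D = 0.00146, f = 0.02673, h_2 = f(L/D)V²/2g = 1.015 m
Pipe 3: V = 0.04959 m/s, Re = 1.12×10^4, ε/D = 2.96×10^-6, f = 0.02993, h_3 = f(L/D)V²/2g = 0.007975 m
Series → Q common, losses add: H = Σh = 38.58 m

H ≈ 38.6 m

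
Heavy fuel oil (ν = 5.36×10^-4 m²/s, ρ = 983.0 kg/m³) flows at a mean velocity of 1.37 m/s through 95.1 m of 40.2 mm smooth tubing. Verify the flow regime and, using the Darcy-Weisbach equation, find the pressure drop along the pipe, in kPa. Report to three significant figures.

Δp ≈ 1360 kPa

Re = VD/ν = 1.37·0.04020/5.36×10^-4 = 103 → laminar (Re < 2300)
f = 64/Re = 0.6229
h_f = f(L/D)V²/(2g) = 0.6229·(95.1/0.04020)·1.37²/(2·9.81) = 141.0 m
Δp = ρg·h_f = 983.0·9.81·141.0 = 1359 kPa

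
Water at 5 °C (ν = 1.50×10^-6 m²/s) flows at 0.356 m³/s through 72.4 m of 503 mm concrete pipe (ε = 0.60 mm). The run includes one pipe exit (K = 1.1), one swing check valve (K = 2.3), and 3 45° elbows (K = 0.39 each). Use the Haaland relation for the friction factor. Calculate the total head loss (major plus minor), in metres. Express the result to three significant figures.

H_L ≈ 1.24 m

V = 4Q/(πD²) = 1.792 m/s; V²/2g = 0.1636 m
Re = 6.01×10^5, ε/D = 0.00119 → f = 0.02093 (Haaland)
Major: h_f = f(L/D)·V²/2g = 0.02093·143.9·0.1636 = 0.4929 m
Minor: ΣK = 4.57; h_m = ΣK·V²/2g = 0.7476 m
Total H_L = 0.4929 + 0.7476 = 1.241 m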